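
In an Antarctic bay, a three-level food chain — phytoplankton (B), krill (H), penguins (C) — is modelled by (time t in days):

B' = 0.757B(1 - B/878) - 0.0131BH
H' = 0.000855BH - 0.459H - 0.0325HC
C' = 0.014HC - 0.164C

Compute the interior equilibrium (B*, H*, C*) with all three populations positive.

From dC/dt = 0: 0.014H* = 0.164, so H* = 11.7.
From dB/dt = 0: 0.757(1 - B*/878) = 0.0131·11.7, giving B* = 878·(1 - 0.203) = 700.
From dH/dt = 0: 0.000855·700 - 0.459 = 0.0325C*, so C* = 0.14/0.0325 = 4.29.

B* ≈ 700, H* ≈ 11.7, C* ≈ 4.29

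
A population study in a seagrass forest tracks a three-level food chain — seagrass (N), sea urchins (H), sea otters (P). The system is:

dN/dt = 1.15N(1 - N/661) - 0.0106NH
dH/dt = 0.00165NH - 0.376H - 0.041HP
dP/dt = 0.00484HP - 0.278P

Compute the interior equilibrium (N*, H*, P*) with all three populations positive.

From dP/dt = 0: 0.00484H* = 0.278, so H* = 57.4.
From dN/dt = 0: 1.15(1 - N*/661) = 0.0106·57.4, giving N* = 661·(1 - 0.529) = 311.
From dH/dt = 0: 0.00165·311 - 0.376 = 0.041P*, so P* = 0.137/0.041 = 3.35.

N* ≈ 311, H* ≈ 57.4, P* ≈ 3.35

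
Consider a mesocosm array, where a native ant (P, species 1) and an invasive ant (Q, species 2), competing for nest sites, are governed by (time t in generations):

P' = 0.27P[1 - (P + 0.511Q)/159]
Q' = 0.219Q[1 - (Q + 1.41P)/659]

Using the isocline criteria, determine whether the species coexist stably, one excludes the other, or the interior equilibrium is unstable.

species 2 excludes species 1

Compare the nullcline intercepts: K1/α12 = 159/0.511 = 311 < K2 = 659; K2/α21 = 659/1.41 = 467 > K1 = 159.
Since the inequalities point opposite ways, species 2 can invade but species 1 cannot.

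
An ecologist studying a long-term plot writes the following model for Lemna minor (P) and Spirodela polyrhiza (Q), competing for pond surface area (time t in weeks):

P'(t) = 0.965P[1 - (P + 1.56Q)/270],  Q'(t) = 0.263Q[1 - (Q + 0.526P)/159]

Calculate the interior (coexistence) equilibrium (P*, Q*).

Setting both brackets to zero gives the nullclines P + 1.56Q = 270 and 0.526P + Q = 159.
Substituting Q = 159 - 0.526P into the first: P(1 - 1.56·0.526) = 270 - 1.56·159.
So P* = 22/0.179 = 122, and then Q* = 159 - 0.526·122 = 94.6.

P* ≈ 122, Q* ≈ 94.6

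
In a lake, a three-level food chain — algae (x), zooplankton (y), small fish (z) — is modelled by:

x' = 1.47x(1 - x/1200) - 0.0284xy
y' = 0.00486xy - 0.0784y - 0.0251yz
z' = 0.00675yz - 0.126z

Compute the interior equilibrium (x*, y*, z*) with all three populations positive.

From dz/dt = 0: 0.00675y* = 0.126, so y* = 18.7.
From dx/dt = 0: 1.47(1 - x*/1200) = 0.0284·18.7, giving x* = 1200·(1 - 0.361) = 767.
From dy/dt = 0: 0.00486·767 - 0.0784 = 0.0251z*, so z* = 3.65/0.0251 = 145.

x* ≈ 767, y* ≈ 18.7, z* ≈ 145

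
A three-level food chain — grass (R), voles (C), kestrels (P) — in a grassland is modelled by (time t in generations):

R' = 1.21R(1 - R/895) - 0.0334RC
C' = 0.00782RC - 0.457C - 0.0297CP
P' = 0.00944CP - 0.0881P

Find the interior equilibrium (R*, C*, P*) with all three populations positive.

From dP/dt = 0: 0.00944C* = 0.0881, so C* = 9.33.
From dR/dt = 0: 1.21(1 - R*/895) = 0.0334·9.33, giving R* = 895·(1 - 0.258) = 664.
From dC/dt = 0: 0.00782·664 - 0.457 = 0.0297P*, so P* = 4.74/0.0297 = 160.

R* ≈ 664, C* ≈ 9.33, P* ≈ 160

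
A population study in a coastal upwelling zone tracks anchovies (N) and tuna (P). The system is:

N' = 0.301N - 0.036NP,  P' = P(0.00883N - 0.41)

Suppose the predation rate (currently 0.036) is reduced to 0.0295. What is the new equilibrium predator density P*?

P* ≈ 10.2

At the interior fixed point, setting dN/dt = 0 with N > 0 fixes P* = (prey growth rate)/(NP coefficient) — independent of the other coefficients.
With the change, P* = 0.301/0.0295 = 10.2; it rises from 8.36.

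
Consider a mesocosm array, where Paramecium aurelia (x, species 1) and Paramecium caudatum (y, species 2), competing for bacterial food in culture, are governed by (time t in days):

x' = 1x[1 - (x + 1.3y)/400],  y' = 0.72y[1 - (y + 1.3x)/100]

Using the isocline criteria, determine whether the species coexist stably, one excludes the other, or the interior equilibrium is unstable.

Compare the nullcline intercepts: K1/α12 = 400/1.3 = 308 > K2 = 100; K2/α21 = 100/1.3 = 76.9 < K1 = 400.
Since the inequalities point opposite ways, species 1 can invade but species 2 cannot.

species 1 excludes species 2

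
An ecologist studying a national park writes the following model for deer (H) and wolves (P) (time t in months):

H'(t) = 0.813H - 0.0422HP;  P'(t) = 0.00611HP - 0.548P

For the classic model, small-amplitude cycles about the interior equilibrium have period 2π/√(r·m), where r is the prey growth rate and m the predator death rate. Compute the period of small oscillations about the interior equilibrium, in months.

Here r = 0.813 and m = 0.548, so r·m = 0.446.
ω = √0.446 = 0.667 per month, hence T = 2π/ω ≈ 9.41 months.

T ≈ 9.41 months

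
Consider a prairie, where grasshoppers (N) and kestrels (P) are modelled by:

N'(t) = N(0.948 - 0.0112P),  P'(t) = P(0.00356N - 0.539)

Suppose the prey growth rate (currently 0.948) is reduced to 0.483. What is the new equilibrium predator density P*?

P* ≈ 43.1

At the interior fixed point, setting dN/dt = 0 with N > 0 fixes P* = (prey growth rate)/(NP coefficient) — independent of the other coefficients.
With the change, P* = 0.483/0.0112 = 43.1; it falls from 84.6.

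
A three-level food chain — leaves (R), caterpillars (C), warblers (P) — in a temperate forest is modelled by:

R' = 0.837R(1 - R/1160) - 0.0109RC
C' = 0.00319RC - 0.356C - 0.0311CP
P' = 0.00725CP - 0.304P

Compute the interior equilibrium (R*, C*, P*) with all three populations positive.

R* ≈ 527, C* ≈ 41.9, P* ≈ 42.6

From dP/dt = 0: 0.00725C* = 0.304, so C* = 41.9.
From dR/dt = 0: 0.837(1 - R*/1160) = 0.0109·41.9, giving R* = 1160·(1 - 0.546) = 527.
From dC/dt = 0: 0.00319·527 - 0.356 = 0.0311P*, so P* = 1.32/0.0311 = 42.6.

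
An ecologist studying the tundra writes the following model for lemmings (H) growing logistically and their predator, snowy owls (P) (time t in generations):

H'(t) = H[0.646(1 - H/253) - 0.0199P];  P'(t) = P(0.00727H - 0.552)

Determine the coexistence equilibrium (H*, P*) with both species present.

H* ≈ 75.9, P* ≈ 22.7

From dP/dt = 0 with P > 0: 0.00727H* = 0.552, so H* = 75.9.
Substitute into dH/dt = 0: 0.646(1 - 75.9/253) = 0.0199P*.
The bracket is 0.7, giving P* = 0.452/0.0199 = 22.7.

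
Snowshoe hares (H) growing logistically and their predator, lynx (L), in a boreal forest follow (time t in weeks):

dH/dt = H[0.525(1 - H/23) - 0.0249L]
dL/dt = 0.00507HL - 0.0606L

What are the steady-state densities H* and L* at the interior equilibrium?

From dL/dt = 0 with L > 0: 0.00507H* = 0.0606, so H* = 12.
Substitute into dH/dt = 0: 0.525(1 - 12/23) = 0.0249L*.
The bracket is 0.48, giving L* = 0.252/0.0249 = 10.1.

H* ≈ 12, L* ≈ 10.1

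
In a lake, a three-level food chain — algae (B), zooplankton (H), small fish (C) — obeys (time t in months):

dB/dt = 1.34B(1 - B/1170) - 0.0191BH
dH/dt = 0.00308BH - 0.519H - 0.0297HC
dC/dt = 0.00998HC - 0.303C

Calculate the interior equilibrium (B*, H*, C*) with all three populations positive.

From dC/dt = 0: 0.00998H* = 0.303, so H* = 30.4.
From dB/dt = 0: 1.34(1 - B*/1170) = 0.0191·30.4, giving B* = 1170·(1 - 0.433) = 664.
From dH/dt = 0: 0.00308·664 - 0.519 = 0.0297C*, so C* = 1.53/0.0297 = 51.4.

B* ≈ 664, H* ≈ 30.4, C* ≈ 51.4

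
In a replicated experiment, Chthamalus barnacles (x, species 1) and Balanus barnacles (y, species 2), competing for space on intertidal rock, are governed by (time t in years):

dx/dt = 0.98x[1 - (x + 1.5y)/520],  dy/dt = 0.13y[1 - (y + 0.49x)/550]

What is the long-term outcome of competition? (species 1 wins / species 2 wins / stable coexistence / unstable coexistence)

Compare the nullcline intercepts: K1/α12 = 520/1.5 = 347 < K2 = 550; K2/α21 = 550/0.49 = 1120 > K1 = 520.
Since the inequalities point opposite ways, species 2 can invade but species 1 cannot.

species 2 excludes species 1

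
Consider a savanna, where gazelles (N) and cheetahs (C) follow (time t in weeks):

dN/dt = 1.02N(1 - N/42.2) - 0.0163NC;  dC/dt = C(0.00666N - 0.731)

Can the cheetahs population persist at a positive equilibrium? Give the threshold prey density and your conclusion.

The predator equation gives dC/dt > 0 only when N > 0.731/0.00666 = 110.
Without the predator, N → K = 42.2. Since 42.2 < 110, the predator cannot invade.

Threshold N = 110; K < 110, so no, the predator goes extinct.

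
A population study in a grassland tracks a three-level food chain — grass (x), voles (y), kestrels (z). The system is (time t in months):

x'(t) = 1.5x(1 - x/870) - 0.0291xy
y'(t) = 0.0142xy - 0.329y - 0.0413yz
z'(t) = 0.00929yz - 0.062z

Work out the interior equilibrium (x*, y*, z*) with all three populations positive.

From dz/dt = 0: 0.00929y* = 0.062, so y* = 6.67.
From dx/dt = 0: 1.5(1 - x*/870) = 0.0291·6.67, giving x* = 870·(1 - 0.129) = 757.
From dy/dt = 0: 0.0142·757 - 0.329 = 0.0413z*, so z* = 10.4/0.0413 = 252.

x* ≈ 757, y* ≈ 6.67, z* ≈ 252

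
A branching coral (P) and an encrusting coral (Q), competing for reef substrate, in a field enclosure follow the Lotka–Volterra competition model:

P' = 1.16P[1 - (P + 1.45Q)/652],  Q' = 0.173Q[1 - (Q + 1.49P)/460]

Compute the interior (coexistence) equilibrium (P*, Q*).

P* ≈ 12.9, Q* ≈ 441

Setting both brackets to zero gives the nullclines P + 1.45Q = 652 and 1.49P + Q = 460.
Substituting Q = 460 - 1.49P into the first: P(1 - 1.45·1.49) = 652 - 1.45·460.
So P* = -15/-1.16 = 12.9, and then Q* = 460 - 1.49·12.9 = 441.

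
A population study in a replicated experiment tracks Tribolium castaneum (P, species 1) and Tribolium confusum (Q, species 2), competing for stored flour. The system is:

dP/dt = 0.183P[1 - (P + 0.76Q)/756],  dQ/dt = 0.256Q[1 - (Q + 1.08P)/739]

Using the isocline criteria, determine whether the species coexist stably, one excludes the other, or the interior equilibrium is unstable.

species 1 excludes species 2

Compare the nullcline intercepts: K1/α12 = 756/0.76 = 995 > K2 = 739; K2/α21 = 739/1.08 = 684 < K1 = 756.
Since the inequalities point opposite ways, species 1 can invade but species 2 cannot.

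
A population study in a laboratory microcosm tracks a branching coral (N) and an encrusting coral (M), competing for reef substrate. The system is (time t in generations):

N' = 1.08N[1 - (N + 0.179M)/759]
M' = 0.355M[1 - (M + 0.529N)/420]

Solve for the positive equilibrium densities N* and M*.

N* ≈ 755, M* ≈ 20.4

Setting both brackets to zero gives the nullclines N + 0.179M = 759 and 0.529N + M = 420.
Substituting M = 420 - 0.529N into the first: N(1 - 0.179·0.529) = 759 - 0.179·420.
So N* = 684/0.905 = 755, and then M* = 420 - 0.529·755 = 20.4.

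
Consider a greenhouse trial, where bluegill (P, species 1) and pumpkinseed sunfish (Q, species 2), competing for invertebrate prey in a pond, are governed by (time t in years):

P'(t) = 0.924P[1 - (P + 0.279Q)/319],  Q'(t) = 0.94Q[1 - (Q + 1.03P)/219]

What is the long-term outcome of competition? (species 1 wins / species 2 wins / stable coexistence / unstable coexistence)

Compare the nullcline intercepts: K1/α12 = 319/0.279 = 1140 > K2 = 219; K2/α21 = 219/1.03 = 213 < K1 = 319.
Since the inequalities point opposite ways, species 1 can invade but species 2 cannot.

species 1 excludes species 2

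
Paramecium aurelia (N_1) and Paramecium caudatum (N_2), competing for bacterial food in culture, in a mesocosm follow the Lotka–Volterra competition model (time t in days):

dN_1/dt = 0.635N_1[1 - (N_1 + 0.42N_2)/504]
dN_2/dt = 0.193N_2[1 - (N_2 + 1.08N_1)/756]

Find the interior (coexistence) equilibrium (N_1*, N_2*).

N_1* ≈ 341, N_2* ≈ 387

Setting both brackets to zero gives the nullclines N_1 + 0.42N_2 = 504 and 1.08N_1 + N_2 = 756.
Substituting N_2 = 756 - 1.08N_1 into the first: N_1(1 - 0.42·1.08) = 504 - 0.42·756.
So N_1* = 186/0.546 = 341, and then N_2* = 756 - 1.08·341 = 387.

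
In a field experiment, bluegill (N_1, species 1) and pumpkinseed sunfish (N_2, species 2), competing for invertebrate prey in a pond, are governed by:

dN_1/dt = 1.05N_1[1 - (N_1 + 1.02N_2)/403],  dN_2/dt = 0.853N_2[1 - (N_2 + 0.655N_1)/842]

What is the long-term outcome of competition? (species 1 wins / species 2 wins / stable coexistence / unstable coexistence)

species 2 excludes species 1

Compare the nullcline intercepts: K1/α12 = 403/1.02 = 395 < K2 = 842; K2/α21 = 842/0.655 = 1290 > K1 = 403.
Since the inequalities point opposite ways, species 2 can invade but species 1 cannot.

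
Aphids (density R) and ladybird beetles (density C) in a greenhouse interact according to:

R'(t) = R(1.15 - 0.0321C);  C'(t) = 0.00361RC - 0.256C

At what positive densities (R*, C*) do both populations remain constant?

Set dC/dt = 0 with C > 0: 0.00361R - 0.256 = 0, so R* = 0.256/0.00361 = 70.9.
Set dR/dt = 0 with R > 0: 1.15 - 0.0321C = 0, so C* = 1.15/0.0321 = 35.8.

R* ≈ 70.9, C* ≈ 35.8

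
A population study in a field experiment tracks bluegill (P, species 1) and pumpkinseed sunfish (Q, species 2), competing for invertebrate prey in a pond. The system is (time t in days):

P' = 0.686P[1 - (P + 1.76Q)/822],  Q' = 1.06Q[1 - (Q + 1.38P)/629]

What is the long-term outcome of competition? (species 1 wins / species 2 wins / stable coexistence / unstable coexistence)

Compare the nullcline intercepts: K1/α12 = 822/1.76 = 467 < K2 = 629; K2/α21 = 629/1.38 = 456 < K1 = 822.
Since both are reversed, neither can invade when rare; the interior point is a saddle.

unstable coexistence (outcome depends on initial conditions)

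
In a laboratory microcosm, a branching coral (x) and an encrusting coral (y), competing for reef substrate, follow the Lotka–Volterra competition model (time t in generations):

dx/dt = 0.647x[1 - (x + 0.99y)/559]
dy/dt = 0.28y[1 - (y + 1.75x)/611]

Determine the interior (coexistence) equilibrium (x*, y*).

Setting both brackets to zero gives the nullclines x + 0.99y = 559 and 1.75x + y = 611.
Substituting y = 611 - 1.75x into the first: x(1 - 0.99·1.75) = 559 - 0.99·611.
So x* = -45.9/-0.732 = 62.6, and then y* = 611 - 1.75·62.6 = 501.

x* ≈ 62.6, y* ≈ 501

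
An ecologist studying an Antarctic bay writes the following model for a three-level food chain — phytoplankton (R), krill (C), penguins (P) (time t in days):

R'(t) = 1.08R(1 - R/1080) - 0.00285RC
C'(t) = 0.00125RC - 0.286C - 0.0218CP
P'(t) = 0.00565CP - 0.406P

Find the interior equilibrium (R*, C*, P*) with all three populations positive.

R* ≈ 875, C* ≈ 71.9, P* ≈ 37.1

From dP/dt = 0: 0.00565C* = 0.406, so C* = 71.9.
From dR/dt = 0: 1.08(1 - R*/1080) = 0.00285·71.9, giving R* = 1080·(1 - 0.19) = 875.
From dC/dt = 0: 0.00125·875 - 0.286 = 0.0218P*, so P* = 0.808/0.0218 = 37.1.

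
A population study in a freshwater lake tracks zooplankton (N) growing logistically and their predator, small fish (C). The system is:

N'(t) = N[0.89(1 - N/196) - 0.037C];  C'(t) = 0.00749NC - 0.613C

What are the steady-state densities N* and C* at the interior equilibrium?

From dC/dt = 0 with C > 0: 0.00749N* = 0.613, so N* = 81.8.
Substitute into dN/dt = 0: 0.89(1 - 81.8/196) = 0.037C*.
The bracket is 0.582, giving C* = 0.518/0.037 = 14.

N* ≈ 81.8, C* ≈ 14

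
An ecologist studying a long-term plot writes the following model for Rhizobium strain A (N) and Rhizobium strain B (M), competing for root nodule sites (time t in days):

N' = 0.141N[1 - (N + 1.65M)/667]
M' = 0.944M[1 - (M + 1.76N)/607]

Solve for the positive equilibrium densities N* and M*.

Setting both brackets to zero gives the nullclines N + 1.65M = 667 and 1.76N + M = 607.
Substituting M = 607 - 1.76N into the first: N(1 - 1.65·1.76) = 667 - 1.65·607.
So N* = -335/-1.9 = 176, and then M* = 607 - 1.76·176 = 298.

N* ≈ 176, M* ≈ 298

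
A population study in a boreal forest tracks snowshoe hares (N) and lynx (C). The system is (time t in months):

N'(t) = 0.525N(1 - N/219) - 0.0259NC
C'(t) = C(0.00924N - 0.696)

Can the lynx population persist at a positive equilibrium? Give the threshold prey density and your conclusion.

Threshold N = 75.3; K > 75.3, so yes, the predator persists.

The predator equation gives dC/dt > 0 only when N > 0.696/0.00924 = 75.3.
Without the predator, N → K = 219. Since 219 > 75.3, the predator can invade and persist.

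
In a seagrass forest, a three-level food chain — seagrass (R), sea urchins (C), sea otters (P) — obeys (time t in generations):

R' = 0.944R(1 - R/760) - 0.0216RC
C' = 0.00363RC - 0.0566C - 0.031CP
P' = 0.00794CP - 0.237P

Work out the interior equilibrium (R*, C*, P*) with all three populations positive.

R* ≈ 241, C* ≈ 29.8, P* ≈ 26.4

From dP/dt = 0: 0.00794C* = 0.237, so C* = 29.8.
From dR/dt = 0: 0.944(1 - R*/760) = 0.0216·29.8, giving R* = 760·(1 - 0.683) = 241.
From dC/dt = 0: 0.00363·241 - 0.0566 = 0.031P*, so P* = 0.818/0.031 = 26.4.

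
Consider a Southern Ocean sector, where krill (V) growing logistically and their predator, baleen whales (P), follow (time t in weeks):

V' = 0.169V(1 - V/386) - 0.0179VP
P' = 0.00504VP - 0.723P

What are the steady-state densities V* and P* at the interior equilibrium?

V* ≈ 143, P* ≈ 5.93

From dP/dt = 0 with P > 0: 0.00504V* = 0.723, so V* = 143.
Substitute into dV/dt = 0: 0.169(1 - 143/386) = 0.0179P*.
The bracket is 0.628, giving P* = 0.106/0.0179 = 5.93.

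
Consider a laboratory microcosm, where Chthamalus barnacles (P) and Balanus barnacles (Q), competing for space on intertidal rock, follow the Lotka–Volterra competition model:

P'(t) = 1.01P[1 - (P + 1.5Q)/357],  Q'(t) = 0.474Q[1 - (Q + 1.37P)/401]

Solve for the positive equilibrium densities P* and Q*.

Setting both brackets to zero gives the nullclines P + 1.5Q = 357 and 1.37P + Q = 401.
Substituting Q = 401 - 1.37P into the first: P(1 - 1.5·1.37) = 357 - 1.5·401.
So P* = -244/-1.06 = 232, and then Q* = 401 - 1.37·232 = 83.5.

P* ≈ 232, Q* ≈ 83.5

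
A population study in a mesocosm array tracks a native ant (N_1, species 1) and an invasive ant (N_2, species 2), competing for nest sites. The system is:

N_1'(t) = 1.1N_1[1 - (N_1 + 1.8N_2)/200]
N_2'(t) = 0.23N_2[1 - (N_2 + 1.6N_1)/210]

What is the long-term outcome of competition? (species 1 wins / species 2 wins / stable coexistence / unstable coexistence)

unstable coexistence (outcome depends on initial conditions)

Compare the nullcline intercepts: K1/α12 = 200/1.8 = 111 < K2 = 210; K2/α21 = 210/1.6 = 131 < K1 = 200.
Since both are reversed, neither can invade when rare; the interior point is a saddle.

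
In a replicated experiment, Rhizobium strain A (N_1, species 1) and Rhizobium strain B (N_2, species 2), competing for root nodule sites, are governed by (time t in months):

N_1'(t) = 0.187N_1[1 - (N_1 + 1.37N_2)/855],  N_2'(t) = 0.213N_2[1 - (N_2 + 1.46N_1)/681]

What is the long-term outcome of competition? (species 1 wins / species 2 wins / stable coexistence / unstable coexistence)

unstable coexistence (outcome depends on initial conditions)

Compare the nullcline intercepts: K1/α12 = 855/1.37 = 624 < K2 = 681; K2/α21 = 681/1.46 = 466 < K1 = 855.
Since both are reversed, neither can invade when rare; the interior point is a saddle.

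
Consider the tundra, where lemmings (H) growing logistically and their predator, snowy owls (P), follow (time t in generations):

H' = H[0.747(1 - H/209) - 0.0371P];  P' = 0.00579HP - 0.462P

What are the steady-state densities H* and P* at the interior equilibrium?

From dP/dt = 0 with P > 0: 0.00579H* = 0.462, so H* = 79.8.
Substitute into dH/dt = 0: 0.747(1 - 79.8/209) = 0.0371P*.
The bracket is 0.618, giving P* = 0.462/0.0371 = 12.4.

H* ≈ 79.8, P* ≈ 12.4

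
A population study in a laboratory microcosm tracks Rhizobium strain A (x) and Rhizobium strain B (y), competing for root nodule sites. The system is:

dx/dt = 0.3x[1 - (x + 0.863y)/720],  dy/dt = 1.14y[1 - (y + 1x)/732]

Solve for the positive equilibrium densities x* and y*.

x* ≈ 644, y* ≈ 87.6

Setting both brackets to zero gives the nullclines x + 0.863y = 720 and 1x + y = 732.
Substituting y = 732 - 1x into the first: x(1 - 0.863·1) = 720 - 0.863·732.
So x* = 88.3/0.137 = 644, and then y* = 732 - 1·644 = 87.6.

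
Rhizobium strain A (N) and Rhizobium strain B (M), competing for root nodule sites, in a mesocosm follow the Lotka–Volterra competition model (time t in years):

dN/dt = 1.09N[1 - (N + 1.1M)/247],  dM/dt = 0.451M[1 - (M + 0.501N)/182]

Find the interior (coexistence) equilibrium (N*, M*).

Setting both brackets to zero gives the nullclines N + 1.1M = 247 and 0.501N + M = 182.
Substituting M = 182 - 0.501N into the first: N(1 - 1.1·0.501) = 247 - 1.1·182.
So N* = 46.8/0.449 = 104, and then M* = 182 - 0.501·104 = 130.

N* ≈ 104, M* ≈ 130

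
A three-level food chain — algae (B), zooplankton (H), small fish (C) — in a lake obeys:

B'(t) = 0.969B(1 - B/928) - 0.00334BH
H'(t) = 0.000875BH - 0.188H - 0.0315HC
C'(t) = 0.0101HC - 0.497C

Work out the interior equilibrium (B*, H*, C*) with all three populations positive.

From dC/dt = 0: 0.0101H* = 0.497, so H* = 49.2.
From dB/dt = 0: 0.969(1 - B*/928) = 0.00334·49.2, giving B* = 928·(1 - 0.17) = 771.
From dH/dt = 0: 0.000875·771 - 0.188 = 0.0315C*, so C* = 0.486/0.0315 = 15.4.

B* ≈ 771, H* ≈ 49.2, C* ≈ 15.4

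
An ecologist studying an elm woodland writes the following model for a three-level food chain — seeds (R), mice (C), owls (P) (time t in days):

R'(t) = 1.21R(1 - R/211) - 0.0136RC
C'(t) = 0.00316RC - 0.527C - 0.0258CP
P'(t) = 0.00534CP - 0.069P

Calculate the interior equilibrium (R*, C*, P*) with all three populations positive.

R* ≈ 180, C* ≈ 12.9, P* ≈ 1.66

From dP/dt = 0: 0.00534C* = 0.069, so C* = 12.9.
From dR/dt = 0: 1.21(1 - R*/211) = 0.0136·12.9, giving R* = 211·(1 - 0.145) = 180.
From dC/dt = 0: 0.00316·180 - 0.527 = 0.0258P*, so P* = 0.0429/0.0258 = 1.66.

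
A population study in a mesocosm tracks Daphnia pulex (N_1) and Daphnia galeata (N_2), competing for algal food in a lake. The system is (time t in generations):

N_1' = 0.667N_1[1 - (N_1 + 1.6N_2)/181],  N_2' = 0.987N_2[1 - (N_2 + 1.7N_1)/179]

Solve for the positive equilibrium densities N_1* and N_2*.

N_1* ≈ 61.3, N_2* ≈ 74.8

Setting both brackets to zero gives the nullclines N_1 + 1.6N_2 = 181 and 1.7N_1 + N_2 = 179.
Substituting N_2 = 179 - 1.7N_1 into the first: N_1(1 - 1.6·1.7) = 181 - 1.6·179.
So N_1* = -105/-1.72 = 61.3, and then N_2* = 179 - 1.7·61.3 = 74.8.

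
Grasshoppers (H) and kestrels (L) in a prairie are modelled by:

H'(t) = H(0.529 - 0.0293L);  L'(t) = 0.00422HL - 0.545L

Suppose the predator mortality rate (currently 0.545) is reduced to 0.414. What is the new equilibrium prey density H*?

At the interior fixed point, setting dL/dt = 0 with L > 0 fixes H* = (predator death rate)/(HL coefficient) — independent of the other coefficients.
With the change, H* = 0.414/0.00422 = 98.1; it falls from 129.

H* ≈ 98.1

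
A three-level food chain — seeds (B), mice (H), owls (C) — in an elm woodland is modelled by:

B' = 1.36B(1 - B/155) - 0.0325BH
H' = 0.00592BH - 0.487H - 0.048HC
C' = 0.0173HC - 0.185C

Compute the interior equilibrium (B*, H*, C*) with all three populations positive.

From dC/dt = 0: 0.0173H* = 0.185, so H* = 10.7.
From dB/dt = 0: 1.36(1 - B*/155) = 0.0325·10.7, giving B* = 155·(1 - 0.256) = 115.
From dH/dt = 0: 0.00592·115 - 0.487 = 0.048C*, so C* = 0.196/0.048 = 4.09.

B* ≈ 115, H* ≈ 10.7, C* ≈ 4.09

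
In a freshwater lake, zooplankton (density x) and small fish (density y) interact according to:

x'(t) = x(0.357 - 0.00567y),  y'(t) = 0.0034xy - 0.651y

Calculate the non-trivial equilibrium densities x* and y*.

x* ≈ 191, y* ≈ 63

Set dy/dt = 0 with y > 0: 0.0034x - 0.651 = 0, so x* = 0.651/0.0034 = 191.
Set dx/dt = 0 with x > 0: 0.357 - 0.00567y = 0, so y* = 0.357/0.00567 = 63.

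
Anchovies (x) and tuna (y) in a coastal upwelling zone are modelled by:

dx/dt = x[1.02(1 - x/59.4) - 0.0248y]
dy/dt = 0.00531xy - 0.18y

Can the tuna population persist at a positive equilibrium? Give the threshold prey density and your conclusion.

Threshold x = 33.9; K > 33.9, so yes, the predator persists.

The predator equation gives dy/dt > 0 only when x > 0.18/0.00531 = 33.9.
Without the predator, x → K = 59.4. Since 59.4 > 33.9, the predator can invade and persist.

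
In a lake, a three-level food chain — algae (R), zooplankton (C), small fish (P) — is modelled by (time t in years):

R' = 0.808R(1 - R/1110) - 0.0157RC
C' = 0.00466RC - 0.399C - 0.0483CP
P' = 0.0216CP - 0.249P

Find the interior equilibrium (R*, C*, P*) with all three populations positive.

From dP/dt = 0: 0.0216C* = 0.249, so C* = 11.5.
From dR/dt = 0: 0.808(1 - R*/1110) = 0.0157·11.5, giving R* = 1110·(1 - 0.224) = 861.
From dC/dt = 0: 0.00466·861 - 0.399 = 0.0483P*, so P* = 3.61/0.0483 = 74.8.

R* ≈ 861, C* ≈ 11.5, P* ≈ 74.8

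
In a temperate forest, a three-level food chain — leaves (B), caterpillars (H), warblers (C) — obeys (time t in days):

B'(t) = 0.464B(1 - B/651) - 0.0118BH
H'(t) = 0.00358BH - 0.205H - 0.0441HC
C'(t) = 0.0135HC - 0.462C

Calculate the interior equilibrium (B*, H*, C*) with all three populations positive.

From dC/dt = 0: 0.0135H* = 0.462, so H* = 34.2.
From dB/dt = 0: 0.464(1 - B*/651) = 0.0118·34.2, giving B* = 651·(1 - 0.87) = 84.4.
From dH/dt = 0: 0.00358·84.4 - 0.205 = 0.0441C*, so C* = 0.0973/0.0441 = 2.21.

B* ≈ 84.4, H* ≈ 34.2, C* ≈ 2.21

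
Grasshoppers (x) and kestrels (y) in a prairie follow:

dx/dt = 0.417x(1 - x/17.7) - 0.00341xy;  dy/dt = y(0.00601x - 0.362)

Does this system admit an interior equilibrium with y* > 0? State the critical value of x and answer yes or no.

Threshold x = 60.2; K < 60.2, so no, the predator goes extinct.

The predator equation gives dy/dt > 0 only when x > 0.362/0.00601 = 60.2.
Without the predator, x → K = 17.7. Since 17.7 < 60.2, the predator cannot invade.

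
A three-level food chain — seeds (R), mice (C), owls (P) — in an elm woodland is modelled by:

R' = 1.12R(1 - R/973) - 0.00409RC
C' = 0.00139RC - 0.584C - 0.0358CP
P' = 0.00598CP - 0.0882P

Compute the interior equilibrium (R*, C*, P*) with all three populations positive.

R* ≈ 921, C* ≈ 14.7, P* ≈ 19.4

From dP/dt = 0: 0.00598C* = 0.0882, so C* = 14.7.
From dR/dt = 0: 1.12(1 - R*/973) = 0.00409·14.7, giving R* = 973·(1 - 0.0539) = 921.
From dC/dt = 0: 0.00139·921 - 0.584 = 0.0358P*, so P* = 0.696/0.0358 = 19.4.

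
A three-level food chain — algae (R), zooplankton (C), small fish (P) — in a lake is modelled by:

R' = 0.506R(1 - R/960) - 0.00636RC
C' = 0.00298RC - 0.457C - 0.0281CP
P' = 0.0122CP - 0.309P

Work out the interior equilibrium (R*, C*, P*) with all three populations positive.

R* ≈ 654, C* ≈ 25.3, P* ≈ 53.1

From dP/dt = 0: 0.0122C* = 0.309, so C* = 25.3.
From dR/dt = 0: 0.506(1 - R*/960) = 0.00636·25.3, giving R* = 960·(1 - 0.318) = 654.
From dC/dt = 0: 0.00298·654 - 0.457 = 0.0281P*, so P* = 1.49/0.0281 = 53.1.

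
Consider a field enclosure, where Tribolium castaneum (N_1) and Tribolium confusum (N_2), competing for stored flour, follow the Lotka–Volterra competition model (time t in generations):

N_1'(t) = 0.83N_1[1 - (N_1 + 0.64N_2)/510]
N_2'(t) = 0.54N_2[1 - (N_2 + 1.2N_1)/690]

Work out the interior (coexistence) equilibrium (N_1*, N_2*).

N_1* ≈ 295, N_2* ≈ 336

Setting both brackets to zero gives the nullclines N_1 + 0.64N_2 = 510 and 1.2N_1 + N_2 = 690.
Substituting N_2 = 690 - 1.2N_1 into the first: N_1(1 - 0.64·1.2) = 510 - 0.64·690.
So N_1* = 68.4/0.232 = 295, and then N_2* = 690 - 1.2·295 = 336.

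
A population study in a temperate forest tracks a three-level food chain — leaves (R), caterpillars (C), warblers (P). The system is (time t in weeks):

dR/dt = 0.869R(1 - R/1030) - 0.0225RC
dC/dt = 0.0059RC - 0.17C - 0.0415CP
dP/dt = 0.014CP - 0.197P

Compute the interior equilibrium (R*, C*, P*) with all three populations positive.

R* ≈ 655, C* ≈ 14.1, P* ≈ 89

From dP/dt = 0: 0.014C* = 0.197, so C* = 14.1.
From dR/dt = 0: 0.869(1 - R*/1030) = 0.0225·14.1, giving R* = 1030·(1 - 0.364) = 655.
From dC/dt = 0: 0.0059·655 - 0.17 = 0.0415P*, so P* = 3.69/0.0415 = 89.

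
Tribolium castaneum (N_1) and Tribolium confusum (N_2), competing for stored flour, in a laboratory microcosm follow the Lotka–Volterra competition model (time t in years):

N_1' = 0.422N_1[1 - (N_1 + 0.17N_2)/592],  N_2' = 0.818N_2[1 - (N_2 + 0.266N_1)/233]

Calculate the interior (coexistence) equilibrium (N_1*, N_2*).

N_1* ≈ 579, N_2* ≈ 79.1

Setting both brackets to zero gives the nullclines N_1 + 0.17N_2 = 592 and 0.266N_1 + N_2 = 233.
Substituting N_2 = 233 - 0.266N_1 into the first: N_1(1 - 0.17·0.266) = 592 - 0.17·233.
So N_1* = 552/0.955 = 579, and then N_2* = 233 - 0.266·579 = 79.1.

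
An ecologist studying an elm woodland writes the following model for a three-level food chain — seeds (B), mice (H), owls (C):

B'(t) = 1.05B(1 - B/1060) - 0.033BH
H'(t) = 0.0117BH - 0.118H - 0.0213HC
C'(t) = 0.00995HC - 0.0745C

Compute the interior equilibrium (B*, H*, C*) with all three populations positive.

From dC/dt = 0: 0.00995H* = 0.0745, so H* = 7.49.
From dB/dt = 0: 1.05(1 - B*/1060) = 0.033·7.49, giving B* = 1060·(1 - 0.235) = 811.
From dH/dt = 0: 0.0117·811 - 0.118 = 0.0213C*, so C* = 9.37/0.0213 = 440.

B* ≈ 811, H* ≈ 7.49, C* ≈ 440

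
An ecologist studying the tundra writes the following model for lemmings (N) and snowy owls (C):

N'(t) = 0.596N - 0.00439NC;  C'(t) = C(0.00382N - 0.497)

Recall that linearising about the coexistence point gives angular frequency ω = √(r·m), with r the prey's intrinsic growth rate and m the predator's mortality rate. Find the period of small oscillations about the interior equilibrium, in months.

T ≈ 11.5 months

Here r = 0.596 and m = 0.497, so r·m = 0.296.
ω = √0.296 = 0.544 per month, hence T = 2π/ω ≈ 11.5 months.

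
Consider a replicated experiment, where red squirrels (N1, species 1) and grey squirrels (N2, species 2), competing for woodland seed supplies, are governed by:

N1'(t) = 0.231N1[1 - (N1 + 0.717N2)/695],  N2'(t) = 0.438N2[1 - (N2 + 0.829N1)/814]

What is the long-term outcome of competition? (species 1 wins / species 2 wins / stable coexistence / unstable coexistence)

stable coexistence

Compare the nullcline intercepts: K1/α12 = 695/0.717 = 969 > K2 = 814; K2/α21 = 814/0.829 = 982 > K1 = 695.
Since both inequalities hold, each species can invade when rare, so the interior equilibrium is stable.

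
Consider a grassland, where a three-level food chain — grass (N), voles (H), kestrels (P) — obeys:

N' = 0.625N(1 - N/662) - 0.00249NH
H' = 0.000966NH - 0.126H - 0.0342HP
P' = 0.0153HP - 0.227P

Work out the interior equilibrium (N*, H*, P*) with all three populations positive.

N* ≈ 623, H* ≈ 14.8, P* ≈ 13.9

From dP/dt = 0: 0.0153H* = 0.227, so H* = 14.8.
From dN/dt = 0: 0.625(1 - N*/662) = 0.00249·14.8, giving N* = 662·(1 - 0.0591) = 623.
From dH/dt = 0: 0.000966·623 - 0.126 = 0.0342P*, so P* = 0.476/0.0342 = 13.9.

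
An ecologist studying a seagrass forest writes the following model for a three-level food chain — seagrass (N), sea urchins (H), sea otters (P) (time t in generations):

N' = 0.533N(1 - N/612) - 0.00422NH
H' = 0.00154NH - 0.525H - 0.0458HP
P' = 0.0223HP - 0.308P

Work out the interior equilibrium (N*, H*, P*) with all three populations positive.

From dP/dt = 0: 0.0223H* = 0.308, so H* = 13.8.
From dN/dt = 0: 0.533(1 - N*/612) = 0.00422·13.8, giving N* = 612·(1 - 0.109) = 545.
From dH/dt = 0: 0.00154·545 - 0.525 = 0.0458P*, so P* = 0.314/0.0458 = 6.86.

N* ≈ 545, H* ≈ 13.8, P* ≈ 6.86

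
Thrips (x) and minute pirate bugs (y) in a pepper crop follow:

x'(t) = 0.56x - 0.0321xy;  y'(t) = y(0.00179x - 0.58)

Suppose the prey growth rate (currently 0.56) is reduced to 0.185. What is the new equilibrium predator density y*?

y* ≈ 5.76

At the interior fixed point, setting dx/dt = 0 with x > 0 fixes y* = (prey growth rate)/(xy coefficient) — independent of the other coefficients.
With the change, y* = 0.185/0.0321 = 5.76; it falls from 17.4.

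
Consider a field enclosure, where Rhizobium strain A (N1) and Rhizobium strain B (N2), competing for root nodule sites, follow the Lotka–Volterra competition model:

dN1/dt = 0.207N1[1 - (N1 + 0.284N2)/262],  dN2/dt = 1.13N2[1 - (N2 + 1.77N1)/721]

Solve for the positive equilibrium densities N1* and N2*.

N1* ≈ 115, N2* ≈ 517

Setting both brackets to zero gives the nullclines N1 + 0.284N2 = 262 and 1.77N1 + N2 = 721.
Substituting N2 = 721 - 1.77N1 into the first: N1(1 - 0.284·1.77) = 262 - 0.284·721.
So N1* = 57.2/0.497 = 115, and then N2* = 721 - 1.77·115 = 517.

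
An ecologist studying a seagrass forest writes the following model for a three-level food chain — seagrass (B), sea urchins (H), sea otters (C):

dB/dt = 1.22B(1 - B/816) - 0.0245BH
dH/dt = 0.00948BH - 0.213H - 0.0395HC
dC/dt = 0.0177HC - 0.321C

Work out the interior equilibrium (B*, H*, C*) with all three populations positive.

B* ≈ 519, H* ≈ 18.1, C* ≈ 119

From dC/dt = 0: 0.0177H* = 0.321, so H* = 18.1.
From dB/dt = 0: 1.22(1 - B*/816) = 0.0245·18.1, giving B* = 816·(1 - 0.364) = 519.
From dH/dt = 0: 0.00948·519 - 0.213 = 0.0395C*, so C* = 4.71/0.0395 = 119.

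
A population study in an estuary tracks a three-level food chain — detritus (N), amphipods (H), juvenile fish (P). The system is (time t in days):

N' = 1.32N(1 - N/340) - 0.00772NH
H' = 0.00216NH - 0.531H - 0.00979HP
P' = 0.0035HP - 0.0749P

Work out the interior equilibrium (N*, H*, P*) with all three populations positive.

N* ≈ 297, H* ≈ 21.4, P* ≈ 11.4

From dP/dt = 0: 0.0035H* = 0.0749, so H* = 21.4.
From dN/dt = 0: 1.32(1 - N*/340) = 0.00772·21.4, giving N* = 340·(1 - 0.125) = 297.
From dH/dt = 0: 0.00216·297 - 0.531 = 0.00979P*, so P* = 0.111/0.00979 = 11.4.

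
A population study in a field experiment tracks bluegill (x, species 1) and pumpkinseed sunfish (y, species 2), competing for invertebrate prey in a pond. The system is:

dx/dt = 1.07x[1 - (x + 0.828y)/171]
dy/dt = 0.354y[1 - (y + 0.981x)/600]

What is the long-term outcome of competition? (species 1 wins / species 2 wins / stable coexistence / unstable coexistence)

Compare the nullcline intercepts: K1/α12 = 171/0.828 = 207 < K2 = 600; K2/α21 = 600/0.981 = 612 > K1 = 171.
Since the inequalities point opposite ways, species 2 can invade but species 1 cannot.

species 2 excludes species 1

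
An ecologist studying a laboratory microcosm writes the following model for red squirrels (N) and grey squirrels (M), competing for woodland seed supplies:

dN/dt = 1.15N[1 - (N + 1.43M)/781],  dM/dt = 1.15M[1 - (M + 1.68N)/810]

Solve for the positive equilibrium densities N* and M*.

N* ≈ 269, M* ≈ 358

Setting both brackets to zero gives the nullclines N + 1.43M = 781 and 1.68N + M = 810.
Substituting M = 810 - 1.68N into the first: N(1 - 1.43·1.68) = 781 - 1.43·810.
So N* = -377/-1.4 = 269, and then M* = 810 - 1.68·269 = 358.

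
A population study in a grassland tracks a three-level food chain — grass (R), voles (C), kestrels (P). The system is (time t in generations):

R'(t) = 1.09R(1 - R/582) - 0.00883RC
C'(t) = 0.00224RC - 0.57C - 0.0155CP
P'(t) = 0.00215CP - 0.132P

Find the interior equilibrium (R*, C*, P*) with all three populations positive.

From dP/dt = 0: 0.00215C* = 0.132, so C* = 61.4.
From dR/dt = 0: 1.09(1 - R*/582) = 0.00883·61.4, giving R* = 582·(1 - 0.497) = 293.
From dC/dt = 0: 0.00224·293 - 0.57 = 0.0155P*, so P* = 0.0853/0.0155 = 5.5.

R* ≈ 293, C* ≈ 61.4, P* ≈ 5.5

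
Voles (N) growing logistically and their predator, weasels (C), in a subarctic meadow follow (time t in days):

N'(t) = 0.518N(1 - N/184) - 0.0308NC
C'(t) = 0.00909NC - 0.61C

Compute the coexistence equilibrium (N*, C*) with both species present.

From dC/dt = 0 with C > 0: 0.00909N* = 0.61, so N* = 67.1.
Substitute into dN/dt = 0: 0.518(1 - 67.1/184) = 0.0308C*.
The bracket is 0.635, giving C* = 0.329/0.0308 = 10.7.

N* ≈ 67.1, C* ≈ 10.7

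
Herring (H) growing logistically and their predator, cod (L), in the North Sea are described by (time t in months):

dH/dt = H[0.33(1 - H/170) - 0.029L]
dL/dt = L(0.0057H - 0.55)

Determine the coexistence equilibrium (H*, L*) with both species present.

From dL/dt = 0 with L > 0: 0.0057H* = 0.55, so H* = 96.5.
Substitute into dH/dt = 0: 0.33(1 - 96.5/170) = 0.029L*.
The bracket is 0.432, giving L* = 0.143/0.029 = 4.92.

H* ≈ 96.5, L* ≈ 4.92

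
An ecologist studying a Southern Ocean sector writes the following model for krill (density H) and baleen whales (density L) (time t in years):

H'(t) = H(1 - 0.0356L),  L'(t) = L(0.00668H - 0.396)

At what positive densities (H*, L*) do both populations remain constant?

H* ≈ 59.3, L* ≈ 28.1

Set dL/dt = 0 with L > 0: 0.00668H - 0.396 = 0, so H* = 0.396/0.00668 = 59.3.
Set dH/dt = 0 with H > 0: 1 - 0.0356L = 0, so L* = 1/0.0356 = 28.1.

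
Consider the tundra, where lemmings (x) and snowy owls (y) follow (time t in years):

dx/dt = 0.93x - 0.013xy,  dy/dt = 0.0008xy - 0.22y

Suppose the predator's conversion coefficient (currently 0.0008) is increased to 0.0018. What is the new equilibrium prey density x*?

x* ≈ 122

At the interior fixed point, setting dy/dt = 0 with y > 0 fixes x* = (predator death rate)/(xy coefficient) — independent of the other coefficients.
With the change, x* = 0.22/0.0018 = 122; it falls from 275.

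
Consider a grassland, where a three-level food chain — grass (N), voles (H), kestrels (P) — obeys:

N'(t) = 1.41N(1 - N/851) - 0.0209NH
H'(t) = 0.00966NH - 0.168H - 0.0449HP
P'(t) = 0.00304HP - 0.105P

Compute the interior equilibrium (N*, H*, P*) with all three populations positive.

From dP/dt = 0: 0.00304H* = 0.105, so H* = 34.5.
From dN/dt = 0: 1.41(1 - N*/851) = 0.0209·34.5, giving N* = 851·(1 - 0.512) = 415.
From dH/dt = 0: 0.00966·415 - 0.168 = 0.0449P*, so P* = 3.84/0.0449 = 85.6.

N* ≈ 415, H* ≈ 34.5, P* ≈ 85.6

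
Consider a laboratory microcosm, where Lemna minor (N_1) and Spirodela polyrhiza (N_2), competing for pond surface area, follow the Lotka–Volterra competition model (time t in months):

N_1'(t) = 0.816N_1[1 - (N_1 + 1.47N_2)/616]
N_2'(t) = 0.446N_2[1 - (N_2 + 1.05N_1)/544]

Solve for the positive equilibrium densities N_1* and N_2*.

Setting both brackets to zero gives the nullclines N_1 + 1.47N_2 = 616 and 1.05N_1 + N_2 = 544.
Substituting N_2 = 544 - 1.05N_1 into the first: N_1(1 - 1.47·1.05) = 616 - 1.47·544.
So N_1* = -184/-0.544 = 338, and then N_2* = 544 - 1.05·338 = 189.

N_1* ≈ 338, N_2* ≈ 189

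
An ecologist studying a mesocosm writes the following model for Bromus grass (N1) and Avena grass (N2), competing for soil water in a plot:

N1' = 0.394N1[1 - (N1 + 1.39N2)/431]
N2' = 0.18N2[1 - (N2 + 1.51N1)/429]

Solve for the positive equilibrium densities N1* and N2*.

N1* ≈ 150, N2* ≈ 202

Setting both brackets to zero gives the nullclines N1 + 1.39N2 = 431 and 1.51N1 + N2 = 429.
Substituting N2 = 429 - 1.51N1 into the first: N1(1 - 1.39·1.51) = 431 - 1.39·429.
So N1* = -165/-1.1 = 150, and then N2* = 429 - 1.51·150 = 202.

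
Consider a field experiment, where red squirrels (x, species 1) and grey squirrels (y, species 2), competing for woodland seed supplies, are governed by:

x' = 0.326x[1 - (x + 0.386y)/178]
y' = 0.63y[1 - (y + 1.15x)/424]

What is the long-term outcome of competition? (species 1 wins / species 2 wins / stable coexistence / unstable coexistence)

stable coexistence

Compare the nullcline intercepts: K1/α12 = 178/0.386 = 461 > K2 = 424; K2/α21 = 424/1.15 = 369 > K1 = 178.
Since both inequalities hold, each species can invade when rare, so the interior equilibrium is stable.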